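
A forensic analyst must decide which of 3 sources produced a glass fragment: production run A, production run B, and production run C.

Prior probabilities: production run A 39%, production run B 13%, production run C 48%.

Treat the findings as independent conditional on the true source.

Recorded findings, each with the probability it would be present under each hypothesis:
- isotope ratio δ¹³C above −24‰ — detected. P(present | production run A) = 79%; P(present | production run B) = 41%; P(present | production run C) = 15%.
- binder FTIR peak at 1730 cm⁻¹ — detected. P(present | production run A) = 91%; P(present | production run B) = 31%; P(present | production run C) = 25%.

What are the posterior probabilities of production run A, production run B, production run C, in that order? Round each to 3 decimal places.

Multiply each prior by the joint likelihood of the evidence pattern:
  production run A: 0.39 × 0.79 × 0.91 = 0.28037
  production run B: 0.13 × 0.41 × 0.31 = 0.016523
  production run C: 0.48 × 0.15 × 0.25 = 0.018
The unnormalized weights sum to 0.31489.
P(production run A | evidence) = 0.28037 / 0.31489 ≈ 0.890
P(production run B | evidence) = 0.016523 / 0.31489 ≈ 0.052
P(production run C | evidence) = 0.018 / 0.31489 ≈ 0.057

0.890, 0.052, 0.057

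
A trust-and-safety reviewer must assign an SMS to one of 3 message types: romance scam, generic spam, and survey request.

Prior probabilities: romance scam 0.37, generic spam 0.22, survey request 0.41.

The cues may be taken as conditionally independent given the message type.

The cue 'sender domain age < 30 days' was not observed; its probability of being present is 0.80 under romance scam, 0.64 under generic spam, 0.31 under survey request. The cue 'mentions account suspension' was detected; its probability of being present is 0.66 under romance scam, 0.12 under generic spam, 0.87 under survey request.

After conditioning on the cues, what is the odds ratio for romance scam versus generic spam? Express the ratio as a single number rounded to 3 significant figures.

5.14

Posterior odds equal prior odds times the likelihood ratio; only the two competing hypotheses matter (using 1 − P(present | H) for each absent cue).
  romance scam: 0.37 × (1 − 0.80) × 0.66 = 0.04884
  generic spam: 0.22 × (1 − 0.64) × 0.12 = 0.009504
Posterior odds = 0.04884 / 0.009504 ≈ 5.14.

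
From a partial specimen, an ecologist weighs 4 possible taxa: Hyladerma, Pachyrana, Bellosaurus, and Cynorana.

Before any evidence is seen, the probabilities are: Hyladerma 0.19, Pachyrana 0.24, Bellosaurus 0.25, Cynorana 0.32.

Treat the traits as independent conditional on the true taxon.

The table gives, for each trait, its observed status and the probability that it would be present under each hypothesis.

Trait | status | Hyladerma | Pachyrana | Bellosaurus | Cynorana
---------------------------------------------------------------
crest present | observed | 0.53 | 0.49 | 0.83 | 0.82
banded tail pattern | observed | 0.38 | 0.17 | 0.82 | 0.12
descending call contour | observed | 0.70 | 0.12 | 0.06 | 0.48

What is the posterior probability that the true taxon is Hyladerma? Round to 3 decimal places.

By Bayes' rule with conditional independence, the unnormalized weight for each hypothesis is prior × ∏ likelihoods:
  Hyladerma: 0.19 × 0.53 × 0.38 × 0.70 = 0.026786
  Pachyrana: 0.24 × 0.49 × 0.17 × 0.12 = 0.002399
  Bellosaurus: 0.25 × 0.83 × 0.82 × 0.06 = 0.010209
  Cynorana: 0.32 × 0.82 × 0.12 × 0.48 = 0.015114
Marginal likelihood of the evidence = 0.054508.
P(Hyladerma | evidence) = 0.026786 / 0.054508 ≈ 0.491.

0.491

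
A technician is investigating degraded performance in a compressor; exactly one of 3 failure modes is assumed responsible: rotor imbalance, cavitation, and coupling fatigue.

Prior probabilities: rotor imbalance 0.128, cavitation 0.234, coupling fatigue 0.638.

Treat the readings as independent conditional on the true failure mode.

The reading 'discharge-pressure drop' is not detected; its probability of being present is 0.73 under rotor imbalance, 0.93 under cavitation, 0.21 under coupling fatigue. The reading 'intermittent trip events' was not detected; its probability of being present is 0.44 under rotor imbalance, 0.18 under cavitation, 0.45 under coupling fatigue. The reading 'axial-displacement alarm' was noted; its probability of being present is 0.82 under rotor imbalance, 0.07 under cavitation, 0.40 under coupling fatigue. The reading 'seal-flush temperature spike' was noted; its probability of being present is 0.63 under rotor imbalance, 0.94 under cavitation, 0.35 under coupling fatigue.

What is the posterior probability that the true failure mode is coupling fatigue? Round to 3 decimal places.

By Bayes' rule with conditional independence, the unnormalized weight for each hypothesis is prior × ∏ likelihoods (using 1 − P(present | H) for each absent reading):
  rotor imbalance: 0.128 × (1 − 0.73) × (1 − 0.44) × 0.82 × 0.63 = 0.0099981
  cavitation: 0.234 × (1 − 0.93) × (1 − 0.18) × 0.07 × 0.94 = 0.0008838
  coupling fatigue: 0.638 × (1 − 0.21) × (1 − 0.45) × 0.40 × 0.35 = 0.03881
Normalizing constant Z = 0.0099981 + 0.0008838 + 0.03881 = 0.049691.
P(coupling fatigue | evidence) = 0.03881 / 0.049691 ≈ 0.781.

0.781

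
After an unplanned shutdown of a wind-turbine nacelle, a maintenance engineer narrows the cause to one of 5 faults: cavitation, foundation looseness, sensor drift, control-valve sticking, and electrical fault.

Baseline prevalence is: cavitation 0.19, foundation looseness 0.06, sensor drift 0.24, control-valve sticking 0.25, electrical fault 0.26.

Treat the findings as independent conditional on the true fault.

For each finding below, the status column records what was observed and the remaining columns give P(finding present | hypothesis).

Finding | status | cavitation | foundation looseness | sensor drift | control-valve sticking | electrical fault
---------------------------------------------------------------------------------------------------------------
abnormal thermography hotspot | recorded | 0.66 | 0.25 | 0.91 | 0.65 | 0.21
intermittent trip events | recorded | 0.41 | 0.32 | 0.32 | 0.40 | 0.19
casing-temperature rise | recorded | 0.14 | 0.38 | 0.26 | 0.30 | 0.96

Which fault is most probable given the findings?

control-valve sticking

For each hypothesis, the unnormalized posterior weight is prior × product of the finding likelihoods:
  cavitation: 0.19 × 0.66 × 0.41 × 0.14 = 0.007198
  foundation looseness: 0.06 × 0.25 × 0.32 × 0.38 = 0.001824
  sensor drift: 0.24 × 0.91 × 0.32 × 0.26 = 0.018171
  control-valve sticking: 0.25 × 0.65 × 0.40 × 0.30 = 0.0195
  electrical fault: 0.26 × 0.21 × 0.19 × 0.96 = 0.009959
Marginal likelihood of the evidence = 0.056652.
P(cavitation | evidence) ≈ 0.007198 / 0.056652 ≈ 0.127
P(foundation looseness | evidence) ≈ 0.001824 / 0.056652 ≈ 0.032
P(sensor drift | evidence) ≈ 0.018171 / 0.056652 ≈ 0.321
P(control-valve sticking | evidence) ≈ 0.0195 / 0.056652 ≈ 0.344
P(electrical fault | evidence) ≈ 0.009959 / 0.056652 ≈ 0.176
The largest is 0.344, so control-valve sticking is most probable.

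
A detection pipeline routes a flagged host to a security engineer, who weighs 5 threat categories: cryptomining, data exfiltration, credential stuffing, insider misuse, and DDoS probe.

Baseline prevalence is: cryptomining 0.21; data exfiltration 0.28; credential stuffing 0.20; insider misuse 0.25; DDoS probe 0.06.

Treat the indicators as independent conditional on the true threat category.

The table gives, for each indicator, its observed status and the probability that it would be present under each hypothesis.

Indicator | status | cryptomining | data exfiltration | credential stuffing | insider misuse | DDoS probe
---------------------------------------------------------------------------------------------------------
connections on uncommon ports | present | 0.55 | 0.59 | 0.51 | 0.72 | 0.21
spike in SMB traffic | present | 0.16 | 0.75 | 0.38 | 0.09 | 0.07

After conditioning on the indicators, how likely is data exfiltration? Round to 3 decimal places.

Multiply each prior by the joint likelihood of the indicator pattern:
  cryptomining: 0.21 × 0.55 × 0.16 = 0.01848
  data exfiltration: 0.28 × 0.59 × 0.75 = 0.1239
  credential stuffing: 0.20 × 0.51 × 0.38 = 0.03876
  insider misuse: 0.25 × 0.72 × 0.09 = 0.0162
  DDoS probe: 0.06 × 0.21 × 0.07 = 0.000882
Marginal likelihood of the evidence = 0.19822.
P(data exfiltration | evidence) = 0.1239 / 0.19822 ≈ 0.625.

0.625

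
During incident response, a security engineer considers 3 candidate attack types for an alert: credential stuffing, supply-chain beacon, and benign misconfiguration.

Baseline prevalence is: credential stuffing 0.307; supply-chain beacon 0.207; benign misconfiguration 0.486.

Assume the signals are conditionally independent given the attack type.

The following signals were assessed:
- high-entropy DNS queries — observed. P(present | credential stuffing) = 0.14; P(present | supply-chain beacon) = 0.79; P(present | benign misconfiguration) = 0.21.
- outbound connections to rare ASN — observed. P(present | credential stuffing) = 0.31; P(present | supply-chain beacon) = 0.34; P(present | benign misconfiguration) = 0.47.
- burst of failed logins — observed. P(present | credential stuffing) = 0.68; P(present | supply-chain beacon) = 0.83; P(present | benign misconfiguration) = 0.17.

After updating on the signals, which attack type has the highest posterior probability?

supply-chain beacon

By Bayes' rule with conditional independence, the unnormalized weight for each hypothesis is prior × ∏ likelihoods:
  credential stuffing: 0.307 × 0.14 × 0.31 × 0.68 = 0.0090602
  supply-chain beacon: 0.207 × 0.79 × 0.34 × 0.83 = 0.046148
  benign misconfiguration: 0.486 × 0.21 × 0.47 × 0.17 = 0.0081546
The unnormalized weights sum to 0.063363.
P(credential stuffing | evidence) ≈ 0.0090602 / 0.063363 ≈ 0.143
P(supply-chain beacon | evidence) ≈ 0.046148 / 0.063363 ≈ 0.728
P(benign misconfiguration | evidence) ≈ 0.0081546 / 0.063363 ≈ 0.129
The largest is 0.728, so supply-chain beacon is most probable.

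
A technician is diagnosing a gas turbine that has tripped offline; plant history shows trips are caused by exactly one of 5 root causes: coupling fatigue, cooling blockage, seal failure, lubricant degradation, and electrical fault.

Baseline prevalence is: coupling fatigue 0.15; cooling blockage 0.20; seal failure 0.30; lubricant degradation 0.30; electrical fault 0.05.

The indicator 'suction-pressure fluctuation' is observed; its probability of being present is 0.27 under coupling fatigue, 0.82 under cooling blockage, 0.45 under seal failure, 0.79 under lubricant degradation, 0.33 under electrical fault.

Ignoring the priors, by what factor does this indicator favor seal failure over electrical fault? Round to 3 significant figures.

1.36

The Bayes factor is the ratio of the two likelihoods.
  seal failure: 0.45
  electrical fault: 0.33
Bayes factor = 0.45 / 0.33 ≈ 1.36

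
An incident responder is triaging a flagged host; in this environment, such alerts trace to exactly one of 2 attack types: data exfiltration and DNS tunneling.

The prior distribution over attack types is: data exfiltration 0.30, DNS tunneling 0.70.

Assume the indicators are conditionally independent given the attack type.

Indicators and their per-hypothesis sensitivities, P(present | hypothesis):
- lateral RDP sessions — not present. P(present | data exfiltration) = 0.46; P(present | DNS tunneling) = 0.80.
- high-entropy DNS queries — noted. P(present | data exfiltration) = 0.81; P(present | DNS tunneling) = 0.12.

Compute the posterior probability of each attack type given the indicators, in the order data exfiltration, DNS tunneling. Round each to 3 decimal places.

0.887, 0.113

For each hypothesis, the unnormalized posterior weight is prior × product of the indicator likelihoods (using 1 − P(present | H) for each absent indicator):
  data exfiltration: 0.30 × (1 − 0.46) × 0.81 = 0.13122
  DNS tunneling: 0.70 × (1 − 0.80) × 0.12 = 0.0168
Normalizing constant Z = 0.13122 + 0.0168 = 0.14802.
P(data exfiltration | evidence) = 0.13122 / 0.14802 ≈ 0.887
P(DNS tunneling | evidence) = 0.0168 / 0.14802 ≈ 0.113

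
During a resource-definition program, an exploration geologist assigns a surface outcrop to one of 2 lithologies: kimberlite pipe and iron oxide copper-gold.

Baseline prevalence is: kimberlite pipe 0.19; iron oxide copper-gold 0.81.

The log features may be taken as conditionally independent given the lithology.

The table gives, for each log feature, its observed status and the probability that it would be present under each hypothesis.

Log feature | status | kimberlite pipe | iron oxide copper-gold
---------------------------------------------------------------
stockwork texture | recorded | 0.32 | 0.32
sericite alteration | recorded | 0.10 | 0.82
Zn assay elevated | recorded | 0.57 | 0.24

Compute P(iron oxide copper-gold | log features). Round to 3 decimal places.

0.936

By Bayes' rule with conditional independence, the unnormalized weight for each hypothesis is prior × ∏ likelihoods:
  kimberlite pipe: 0.19 × 0.32 × 0.10 × 0.57 = 0.0034656
  iron oxide copper-gold: 0.81 × 0.32 × 0.82 × 0.24 = 0.051011
Marginal likelihood of the evidence = 0.054476.
P(iron oxide copper-gold | evidence) = 0.051011 / 0.054476 ≈ 0.936.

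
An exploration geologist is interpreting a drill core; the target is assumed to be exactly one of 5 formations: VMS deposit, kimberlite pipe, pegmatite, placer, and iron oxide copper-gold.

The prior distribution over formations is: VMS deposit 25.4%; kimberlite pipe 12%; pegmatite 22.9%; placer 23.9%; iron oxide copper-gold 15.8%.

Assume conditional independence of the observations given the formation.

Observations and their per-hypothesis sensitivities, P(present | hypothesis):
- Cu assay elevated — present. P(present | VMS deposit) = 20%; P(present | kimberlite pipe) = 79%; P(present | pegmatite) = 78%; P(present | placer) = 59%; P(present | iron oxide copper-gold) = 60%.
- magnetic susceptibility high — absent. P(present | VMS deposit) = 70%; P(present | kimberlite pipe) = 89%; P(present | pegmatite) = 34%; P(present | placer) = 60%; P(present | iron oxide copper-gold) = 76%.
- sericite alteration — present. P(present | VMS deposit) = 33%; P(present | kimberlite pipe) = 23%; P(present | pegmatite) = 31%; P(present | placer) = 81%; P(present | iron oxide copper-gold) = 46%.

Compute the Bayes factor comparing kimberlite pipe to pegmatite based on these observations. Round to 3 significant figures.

0.125

Joint likelihood of the evidence pattern under each hypothesis (using 1 − P(present | H) for each absent observation):
  kimberlite pipe: 0.79 × (1 − 0.89) × 0.23 = 0.019987
  pegmatite: 0.78 × (1 − 0.34) × 0.31 = 0.15959
Bayes factor = 0.019987 / 0.15959 ≈ 0.125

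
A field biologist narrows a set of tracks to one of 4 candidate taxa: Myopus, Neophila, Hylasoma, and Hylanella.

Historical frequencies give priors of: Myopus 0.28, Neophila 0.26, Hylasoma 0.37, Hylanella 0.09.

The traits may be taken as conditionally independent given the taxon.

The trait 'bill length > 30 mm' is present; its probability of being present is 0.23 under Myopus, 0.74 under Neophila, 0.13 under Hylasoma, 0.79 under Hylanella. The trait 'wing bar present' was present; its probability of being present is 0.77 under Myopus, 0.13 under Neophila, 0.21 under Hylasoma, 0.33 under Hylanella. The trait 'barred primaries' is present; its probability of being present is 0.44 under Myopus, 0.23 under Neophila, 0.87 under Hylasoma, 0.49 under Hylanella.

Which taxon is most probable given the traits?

Myopus

Multiply each prior by the joint likelihood of the trait pattern:
  Myopus: 0.28 × 0.23 × 0.77 × 0.44 = 0.021819
  Neophila: 0.26 × 0.74 × 0.13 × 0.23 = 0.0057528
  Hylasoma: 0.37 × 0.13 × 0.21 × 0.87 = 0.0087879
  Hylanella: 0.09 × 0.79 × 0.33 × 0.49 = 0.011497
Normalizing constant Z = 0.021819 + 0.0057528 + 0.0087879 + 0.011497 = 0.047856.
P(Myopus | evidence) ≈ 0.021819 / 0.047856 ≈ 0.456
P(Neophila | evidence) ≈ 0.0057528 / 0.047856 ≈ 0.120
P(Hylasoma | evidence) ≈ 0.0087879 / 0.047856 ≈ 0.184
P(Hylanella | evidence) ≈ 0.011497 / 0.047856 ≈ 0.240
The largest is 0.456, so Myopus is most probable.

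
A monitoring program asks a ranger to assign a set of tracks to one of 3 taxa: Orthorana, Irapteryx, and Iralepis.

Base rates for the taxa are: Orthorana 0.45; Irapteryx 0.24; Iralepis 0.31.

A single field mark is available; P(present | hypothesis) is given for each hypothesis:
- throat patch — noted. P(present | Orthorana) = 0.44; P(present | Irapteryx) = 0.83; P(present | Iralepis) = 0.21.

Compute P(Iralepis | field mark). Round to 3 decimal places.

0.141

For each hypothesis, the unnormalized posterior weight is prior × likelihood:
  Orthorana: 0.45 × 0.44 = 0.198
  Irapteryx: 0.24 × 0.83 = 0.1992
  Iralepis: 0.31 × 0.21 = 0.0651
The unnormalized weights sum to 0.4623.
P(Iralepis | evidence) = 0.0651 / 0.4623 ≈ 0.141.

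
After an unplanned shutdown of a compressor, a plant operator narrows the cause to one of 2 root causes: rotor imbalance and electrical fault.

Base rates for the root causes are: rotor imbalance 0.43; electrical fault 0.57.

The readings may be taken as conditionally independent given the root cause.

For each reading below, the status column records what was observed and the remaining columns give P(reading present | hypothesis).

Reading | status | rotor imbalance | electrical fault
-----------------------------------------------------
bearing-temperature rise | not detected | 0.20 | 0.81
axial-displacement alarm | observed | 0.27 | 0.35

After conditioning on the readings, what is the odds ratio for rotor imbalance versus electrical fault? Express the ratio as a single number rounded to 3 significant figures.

Unnormalized posterior weight (prior times the reading likelihoods) for each of the two hypotheses (using 1 − P(present | H) for each absent reading):
  rotor imbalance: 0.43 × (1 − 0.20) × 0.27 = 0.09288
  electrical fault: 0.57 × (1 − 0.81) × 0.35 = 0.037905
Odds(rotor imbalance : electrical fault) = 0.09288 / 0.037905 ≈ 2.45.

2.45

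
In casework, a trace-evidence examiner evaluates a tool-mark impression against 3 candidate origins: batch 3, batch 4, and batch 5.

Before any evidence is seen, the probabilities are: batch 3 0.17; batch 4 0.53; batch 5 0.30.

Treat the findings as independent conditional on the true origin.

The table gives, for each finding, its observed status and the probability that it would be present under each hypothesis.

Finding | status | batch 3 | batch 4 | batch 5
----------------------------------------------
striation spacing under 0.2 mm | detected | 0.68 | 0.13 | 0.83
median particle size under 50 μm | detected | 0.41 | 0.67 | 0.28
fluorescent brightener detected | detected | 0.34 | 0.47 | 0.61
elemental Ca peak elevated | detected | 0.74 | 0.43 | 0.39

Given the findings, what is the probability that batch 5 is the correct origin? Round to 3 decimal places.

0.438

For each hypothesis, the unnormalized posterior weight is prior × product of the finding likelihoods:
  batch 3: 0.17 × 0.68 × 0.41 × 0.34 × 0.74 = 0.011925
  batch 4: 0.53 × 0.13 × 0.67 × 0.47 × 0.43 = 0.0093295
  batch 5: 0.30 × 0.83 × 0.28 × 0.61 × 0.39 = 0.016586
The unnormalized weights sum to 0.037841.
P(batch 5 | evidence) = 0.016586 / 0.037841 ≈ 0.438.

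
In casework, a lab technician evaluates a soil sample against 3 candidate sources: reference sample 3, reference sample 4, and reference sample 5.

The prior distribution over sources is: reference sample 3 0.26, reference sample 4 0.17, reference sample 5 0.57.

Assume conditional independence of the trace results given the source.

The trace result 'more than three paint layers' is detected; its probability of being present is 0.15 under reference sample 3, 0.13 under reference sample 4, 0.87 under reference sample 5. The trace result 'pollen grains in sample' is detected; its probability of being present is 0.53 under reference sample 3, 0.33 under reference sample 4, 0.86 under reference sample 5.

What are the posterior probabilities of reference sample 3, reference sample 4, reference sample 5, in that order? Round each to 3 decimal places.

Multiply each prior by the joint likelihood of the trace result pattern:
  reference sample 3: 0.26 × 0.15 × 0.53 = 0.02067
  reference sample 4: 0.17 × 0.13 × 0.33 = 0.007293
  reference sample 5: 0.57 × 0.87 × 0.86 = 0.42647
The unnormalized weights sum to 0.45444.
P(reference sample 3 | evidence) = 0.02067 / 0.45444 ≈ 0.045
P(reference sample 4 | evidence) = 0.007293 / 0.45444 ≈ 0.016
P(reference sample 5 | evidence) = 0.42647 / 0.45444 ≈ 0.938

0.045, 0.016, 0.938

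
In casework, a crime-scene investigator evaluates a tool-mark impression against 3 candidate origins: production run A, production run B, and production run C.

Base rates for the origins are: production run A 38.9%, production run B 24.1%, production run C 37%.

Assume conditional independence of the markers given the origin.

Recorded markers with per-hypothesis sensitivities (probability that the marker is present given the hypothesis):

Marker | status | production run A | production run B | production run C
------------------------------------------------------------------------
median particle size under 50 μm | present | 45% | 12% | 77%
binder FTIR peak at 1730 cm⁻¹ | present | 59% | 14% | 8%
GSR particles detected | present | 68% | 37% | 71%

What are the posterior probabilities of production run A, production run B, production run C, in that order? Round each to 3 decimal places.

For each hypothesis, the unnormalized posterior weight is prior × product of the marker likelihoods:
  production run A: 0.389 × 0.45 × 0.59 × 0.68 = 0.07023
  production run B: 0.241 × 0.12 × 0.14 × 0.37 = 0.0014981
  production run C: 0.370 × 0.77 × 0.08 × 0.71 = 0.016182
Marginal likelihood of the evidence = 0.08791.
P(production run A | evidence) = 0.07023 / 0.08791 ≈ 0.799
P(production run B | evidence) = 0.0014981 / 0.08791 ≈ 0.017
P(production run C | evidence) = 0.016182 / 0.08791 ≈ 0.184

0.799, 0.017, 0.184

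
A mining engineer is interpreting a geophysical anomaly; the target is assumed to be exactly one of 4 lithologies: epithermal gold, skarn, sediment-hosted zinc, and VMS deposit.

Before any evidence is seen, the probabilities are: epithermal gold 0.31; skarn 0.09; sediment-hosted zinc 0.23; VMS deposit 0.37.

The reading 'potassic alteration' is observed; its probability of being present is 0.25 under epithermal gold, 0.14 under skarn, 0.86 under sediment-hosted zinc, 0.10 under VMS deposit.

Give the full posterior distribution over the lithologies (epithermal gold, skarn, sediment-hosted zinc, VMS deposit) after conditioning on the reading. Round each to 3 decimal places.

For each hypothesis, the unnormalized posterior weight is prior × likelihood:
  epithermal gold: 0.31 × 0.25 = 0.0775
  skarn: 0.09 × 0.14 = 0.0126
  sediment-hosted zinc: 0.23 × 0.86 = 0.1978
  VMS deposit: 0.37 × 0.10 = 0.037
The unnormalized weights sum to 0.3249.
P(epithermal gold | evidence) = 0.0775 / 0.3249 ≈ 0.239
P(skarn | evidence) = 0.0126 / 0.3249 ≈ 0.039
P(sediment-hosted zinc | evidence) = 0.1978 / 0.3249 ≈ 0.609
P(VMS deposit | evidence) = 0.037 / 0.3249 ≈ 0.114

0.239, 0.039, 0.609, 0.114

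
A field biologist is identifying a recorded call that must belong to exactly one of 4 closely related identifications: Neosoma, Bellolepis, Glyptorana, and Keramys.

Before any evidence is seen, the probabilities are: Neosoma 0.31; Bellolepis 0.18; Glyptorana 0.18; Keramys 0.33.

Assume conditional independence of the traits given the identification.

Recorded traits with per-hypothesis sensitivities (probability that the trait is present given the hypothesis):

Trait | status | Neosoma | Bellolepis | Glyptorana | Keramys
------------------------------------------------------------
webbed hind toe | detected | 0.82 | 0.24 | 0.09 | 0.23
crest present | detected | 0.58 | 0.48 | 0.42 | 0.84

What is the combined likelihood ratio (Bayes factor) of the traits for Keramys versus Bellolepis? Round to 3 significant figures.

1.68

Take the product of per-trait likelihoods under each hypothesis, then divide.
  Keramys: 0.23 × 0.84 = 0.1932
  Bellolepis: 0.24 × 0.48 = 0.1152
Bayes factor = 0.1932 / 0.1152 ≈ 1.68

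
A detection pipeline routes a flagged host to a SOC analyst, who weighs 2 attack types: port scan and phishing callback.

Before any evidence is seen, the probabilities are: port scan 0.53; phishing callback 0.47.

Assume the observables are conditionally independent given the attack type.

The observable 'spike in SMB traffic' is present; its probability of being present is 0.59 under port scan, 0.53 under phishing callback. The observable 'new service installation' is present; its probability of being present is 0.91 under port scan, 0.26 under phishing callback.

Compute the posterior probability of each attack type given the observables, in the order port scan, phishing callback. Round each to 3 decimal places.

For each hypothesis, the unnormalized posterior weight is prior × product of the observable likelihoods:
  port scan: 0.53 × 0.59 × 0.91 = 0.28456
  phishing callback: 0.47 × 0.53 × 0.26 = 0.064766
Marginal likelihood of the evidence = 0.34932.
P(port scan | evidence) = 0.28456 / 0.34932 ≈ 0.815
P(phishing callback | evidence) = 0.064766 / 0.34932 ≈ 0.185

0.815, 0.185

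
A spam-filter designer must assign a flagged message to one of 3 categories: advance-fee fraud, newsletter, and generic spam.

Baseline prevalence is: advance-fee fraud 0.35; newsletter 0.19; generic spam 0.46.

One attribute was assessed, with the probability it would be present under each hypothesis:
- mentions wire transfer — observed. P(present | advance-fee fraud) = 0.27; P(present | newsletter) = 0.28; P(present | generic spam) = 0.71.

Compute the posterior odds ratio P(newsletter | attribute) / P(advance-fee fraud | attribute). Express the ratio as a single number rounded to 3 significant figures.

0.563

Posterior odds equal prior odds times the likelihood ratio; only the two competing hypotheses matter.
  newsletter: 0.19 × 0.28 = 0.0532
  advance-fee fraud: 0.35 × 0.27 = 0.0945
Posterior odds = 0.0532 / 0.0945 ≈ 0.563.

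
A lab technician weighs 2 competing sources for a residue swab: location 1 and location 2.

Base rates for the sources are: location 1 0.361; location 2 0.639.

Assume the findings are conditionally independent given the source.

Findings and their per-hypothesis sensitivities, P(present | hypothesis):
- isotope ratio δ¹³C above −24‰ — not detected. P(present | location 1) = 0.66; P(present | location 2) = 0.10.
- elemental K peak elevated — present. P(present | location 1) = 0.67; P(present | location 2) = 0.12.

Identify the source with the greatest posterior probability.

For each hypothesis, the unnormalized posterior weight is prior × product of the finding likelihoods (using 1 − P(present | H) for each absent finding):
  location 1: 0.361 × (1 − 0.66) × 0.67 = 0.082236
  location 2: 0.639 × (1 − 0.10) × 0.12 = 0.069012
Marginal likelihood of the evidence = 0.15125.
P(location 1 | evidence) ≈ 0.082236 / 0.15125 ≈ 0.544
P(location 2 | evidence) ≈ 0.069012 / 0.15125 ≈ 0.456
The largest is 0.544, so location 1 is most probable.

location 1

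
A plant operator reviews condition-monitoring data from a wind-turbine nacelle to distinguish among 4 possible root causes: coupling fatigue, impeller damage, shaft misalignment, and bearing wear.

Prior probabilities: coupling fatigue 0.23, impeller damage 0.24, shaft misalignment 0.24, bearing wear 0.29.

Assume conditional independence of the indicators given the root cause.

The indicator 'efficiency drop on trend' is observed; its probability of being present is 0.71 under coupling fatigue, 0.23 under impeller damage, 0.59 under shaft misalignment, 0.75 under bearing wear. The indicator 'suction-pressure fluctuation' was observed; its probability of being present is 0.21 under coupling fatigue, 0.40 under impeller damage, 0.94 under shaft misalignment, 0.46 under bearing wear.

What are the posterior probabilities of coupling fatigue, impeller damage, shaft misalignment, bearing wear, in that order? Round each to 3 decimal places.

Multiply each prior by the joint likelihood of the indicator pattern:
  coupling fatigue: 0.23 × 0.71 × 0.21 = 0.034293
  impeller damage: 0.24 × 0.23 × 0.40 = 0.02208
  shaft misalignment: 0.24 × 0.59 × 0.94 = 0.1331
  bearing wear: 0.29 × 0.75 × 0.46 = 0.10005
Normalizing constant Z = 0.034293 + 0.02208 + 0.1331 + 0.10005 = 0.28953.
P(coupling fatigue | evidence) = 0.034293 / 0.28953 ≈ 0.118
P(impeller damage | evidence) = 0.02208 / 0.28953 ≈ 0.076
P(shaft misalignment | evidence) = 0.1331 / 0.28953 ≈ 0.460
P(bearing wear | evidence) = 0.10005 / 0.28953 ≈ 0.346

0.118, 0.076, 0.460, 0.346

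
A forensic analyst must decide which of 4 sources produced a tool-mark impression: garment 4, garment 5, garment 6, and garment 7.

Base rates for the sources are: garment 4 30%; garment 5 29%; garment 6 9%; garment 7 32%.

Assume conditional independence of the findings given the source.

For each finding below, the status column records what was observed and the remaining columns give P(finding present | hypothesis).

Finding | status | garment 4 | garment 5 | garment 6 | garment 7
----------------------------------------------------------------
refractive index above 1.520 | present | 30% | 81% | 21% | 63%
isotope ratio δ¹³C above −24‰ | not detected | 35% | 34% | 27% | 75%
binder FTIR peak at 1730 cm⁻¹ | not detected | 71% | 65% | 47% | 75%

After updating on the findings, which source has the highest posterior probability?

garment 5

For each hypothesis, the unnormalized posterior weight is prior × product of the finding likelihoods (using 1 − P(present | H) for each absent finding):
  garment 4: 0.30 × 0.30 × (1 − 0.35) × (1 − 0.71) = 0.016965
  garment 5: 0.29 × 0.81 × (1 − 0.34) × (1 − 0.65) = 0.054262
  garment 6: 0.09 × 0.21 × (1 − 0.27) × (1 − 0.47) = 0.0073124
  garment 7: 0.32 × 0.63 × (1 − 0.75) × (1 − 0.75) = 0.0126
Marginal likelihood of the evidence = 0.091139.
P(garment 4 | evidence) ≈ 0.016965 / 0.091139 ≈ 0.186
P(garment 5 | evidence) ≈ 0.054262 / 0.091139 ≈ 0.595
P(garment 6 | evidence) ≈ 0.0073124 / 0.091139 ≈ 0.080
P(garment 7 | evidence) ≈ 0.0126 / 0.091139 ≈ 0.138
The largest is 0.595, so garment 5 is most probable.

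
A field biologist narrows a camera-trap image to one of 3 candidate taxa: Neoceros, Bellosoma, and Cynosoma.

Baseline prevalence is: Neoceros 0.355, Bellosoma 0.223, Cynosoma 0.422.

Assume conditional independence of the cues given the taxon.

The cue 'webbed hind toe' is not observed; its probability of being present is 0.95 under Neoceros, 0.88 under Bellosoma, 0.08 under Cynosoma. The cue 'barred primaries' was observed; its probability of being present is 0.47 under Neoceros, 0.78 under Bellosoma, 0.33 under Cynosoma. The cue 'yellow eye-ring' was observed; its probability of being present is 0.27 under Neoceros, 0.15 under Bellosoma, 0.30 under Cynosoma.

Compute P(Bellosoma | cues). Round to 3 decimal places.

0.071

Multiply each prior by the joint likelihood of the cue pattern (using 1 − P(present | H) for each absent cue):
  Neoceros: 0.355 × (1 − 0.95) × 0.47 × 0.27 = 0.0022525
  Bellosoma: 0.223 × (1 − 0.88) × 0.78 × 0.15 = 0.0031309
  Cynosoma: 0.422 × (1 − 0.08) × 0.33 × 0.30 = 0.038436
Normalizing constant Z = 0.0022525 + 0.0031309 + 0.038436 = 0.043819.
P(Bellosoma | evidence) = 0.0031309 / 0.043819 ≈ 0.071.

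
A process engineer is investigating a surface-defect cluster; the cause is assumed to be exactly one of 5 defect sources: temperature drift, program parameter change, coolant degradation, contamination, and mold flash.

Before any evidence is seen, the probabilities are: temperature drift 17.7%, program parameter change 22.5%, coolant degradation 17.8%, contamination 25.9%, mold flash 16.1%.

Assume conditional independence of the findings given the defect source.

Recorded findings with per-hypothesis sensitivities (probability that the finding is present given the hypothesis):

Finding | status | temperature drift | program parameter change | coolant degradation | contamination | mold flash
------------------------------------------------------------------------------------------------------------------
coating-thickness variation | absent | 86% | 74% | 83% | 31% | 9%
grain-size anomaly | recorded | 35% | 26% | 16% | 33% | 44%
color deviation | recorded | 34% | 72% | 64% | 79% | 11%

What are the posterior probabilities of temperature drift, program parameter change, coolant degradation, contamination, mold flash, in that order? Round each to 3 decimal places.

0.042, 0.155, 0.044, 0.659, 0.100

Multiply each prior by the joint likelihood of the evidence pattern (using 1 − P(present | H) for each absent finding):
  temperature drift: 0.177 × (1 − 0.86) × 0.35 × 0.34 = 0.0029488
  program parameter change: 0.225 × (1 − 0.74) × 0.26 × 0.72 = 0.010951
  coolant degradation: 0.178 × (1 − 0.83) × 0.16 × 0.64 = 0.0030986
  contamination: 0.259 × (1 − 0.31) × 0.33 × 0.79 = 0.04659
  mold flash: 0.161 × (1 − 0.09) × 0.44 × 0.11 = 0.0070911
Normalizing constant Z = 0.0029488 + 0.010951 + 0.0030986 + 0.04659 + 0.0070911 = 0.070679.
P(temperature drift | evidence) = 0.0029488 / 0.070679 ≈ 0.042
P(program parameter change | evidence) = 0.010951 / 0.070679 ≈ 0.155
P(coolant degradation | evidence) = 0.0030986 / 0.070679 ≈ 0.044
P(contamination | evidence) = 0.04659 / 0.070679 ≈ 0.659
P(mold flash | evidence) = 0.0070911 / 0.070679 ≈ 0.100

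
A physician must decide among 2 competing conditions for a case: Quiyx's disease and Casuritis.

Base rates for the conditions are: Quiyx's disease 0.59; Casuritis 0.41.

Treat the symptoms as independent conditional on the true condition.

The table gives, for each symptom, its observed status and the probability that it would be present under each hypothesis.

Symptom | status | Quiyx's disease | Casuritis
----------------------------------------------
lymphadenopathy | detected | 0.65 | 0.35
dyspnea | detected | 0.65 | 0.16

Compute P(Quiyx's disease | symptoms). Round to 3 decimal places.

0.916

By Bayes' rule with conditional independence, the unnormalized weight for each hypothesis is prior × ∏ likelihoods:
  Quiyx's disease: 0.59 × 0.65 × 0.65 = 0.24928
  Casuritis: 0.41 × 0.35 × 0.16 = 0.02296
The unnormalized weights sum to 0.27224.
P(Quiyx's disease | evidence) = 0.24928 / 0.27224 ≈ 0.916.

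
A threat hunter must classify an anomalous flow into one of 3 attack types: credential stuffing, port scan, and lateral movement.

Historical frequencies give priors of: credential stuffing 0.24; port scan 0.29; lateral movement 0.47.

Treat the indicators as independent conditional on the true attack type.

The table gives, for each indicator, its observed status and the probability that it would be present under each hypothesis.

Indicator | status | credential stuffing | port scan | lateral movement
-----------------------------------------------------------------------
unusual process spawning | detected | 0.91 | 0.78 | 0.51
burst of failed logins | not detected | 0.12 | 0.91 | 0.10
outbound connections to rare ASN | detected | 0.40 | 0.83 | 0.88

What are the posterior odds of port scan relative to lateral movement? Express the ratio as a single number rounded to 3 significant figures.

0.0890

Unnormalized posterior weight (prior times the indicator likelihoods) for each of the two hypotheses (using 1 − P(present | H) for each absent indicator):
  port scan: 0.29 × 0.78 × (1 − 0.91) × 0.83 = 0.016897
  lateral movement: 0.47 × 0.51 × (1 − 0.10) × 0.88 = 0.18984
Odds(port scan : lateral movement) = 0.016897 / 0.18984 ≈ 0.0890.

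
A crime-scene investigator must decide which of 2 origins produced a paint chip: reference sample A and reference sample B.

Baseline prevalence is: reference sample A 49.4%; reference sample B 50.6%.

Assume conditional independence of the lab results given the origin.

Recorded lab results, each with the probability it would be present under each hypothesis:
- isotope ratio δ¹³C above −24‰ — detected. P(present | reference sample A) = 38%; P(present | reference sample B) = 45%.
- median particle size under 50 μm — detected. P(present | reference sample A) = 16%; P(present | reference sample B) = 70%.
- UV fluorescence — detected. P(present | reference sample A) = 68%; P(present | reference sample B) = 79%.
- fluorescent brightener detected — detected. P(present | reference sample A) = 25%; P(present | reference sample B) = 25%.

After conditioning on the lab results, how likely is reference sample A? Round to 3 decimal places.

By Bayes' rule with conditional independence, the unnormalized weight for each hypothesis is prior × ∏ likelihoods:
  reference sample A: 0.494 × 0.38 × 0.16 × 0.68 × 0.25 = 0.005106
  reference sample B: 0.506 × 0.45 × 0.70 × 0.79 × 0.25 = 0.03148
Normalizing constant Z = 0.005106 + 0.03148 = 0.036586.
P(reference sample A | evidence) = 0.005106 / 0.036586 ≈ 0.140.

0.140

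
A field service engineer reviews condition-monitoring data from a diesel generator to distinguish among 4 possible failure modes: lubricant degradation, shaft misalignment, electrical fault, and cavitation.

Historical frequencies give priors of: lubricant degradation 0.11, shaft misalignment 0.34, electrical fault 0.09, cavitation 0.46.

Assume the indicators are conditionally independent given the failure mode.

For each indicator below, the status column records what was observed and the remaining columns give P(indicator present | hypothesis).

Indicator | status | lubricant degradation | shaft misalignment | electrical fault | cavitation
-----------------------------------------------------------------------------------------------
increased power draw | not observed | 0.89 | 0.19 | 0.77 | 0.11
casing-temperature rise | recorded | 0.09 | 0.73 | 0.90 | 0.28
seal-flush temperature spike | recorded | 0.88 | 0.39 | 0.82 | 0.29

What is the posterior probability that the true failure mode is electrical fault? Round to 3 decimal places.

Multiply each prior by the joint likelihood of the indicator pattern (using 1 − P(present | H) for each absent indicator):
  lubricant degradation: 0.11 × (1 − 0.89) × 0.09 × 0.88 = 0.00095832
  shaft misalignment: 0.34 × (1 − 0.19) × 0.73 × 0.39 = 0.078406
  electrical fault: 0.09 × (1 − 0.77) × 0.90 × 0.82 = 0.015277
  cavitation: 0.46 × (1 − 0.11) × 0.28 × 0.29 = 0.033243
Marginal likelihood of the evidence = 0.12788.
P(electrical fault | evidence) = 0.015277 / 0.12788 ≈ 0.119.

0.119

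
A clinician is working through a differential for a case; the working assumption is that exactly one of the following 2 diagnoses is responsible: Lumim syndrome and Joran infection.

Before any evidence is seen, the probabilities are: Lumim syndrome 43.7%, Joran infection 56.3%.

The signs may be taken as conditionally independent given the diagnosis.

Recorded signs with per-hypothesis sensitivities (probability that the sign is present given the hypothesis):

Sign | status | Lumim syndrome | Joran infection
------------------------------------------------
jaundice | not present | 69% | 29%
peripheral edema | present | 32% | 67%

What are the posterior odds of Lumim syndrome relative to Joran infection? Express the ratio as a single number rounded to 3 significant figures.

The normalizing constant cancels in an odds ratio, so compute prior × likelihood for the two hypotheses only (using 1 − P(present | H) for each absent sign):
  Lumim syndrome: 0.437 × (1 − 0.69) × 0.32 = 0.04335
  Joran infection: 0.563 × (1 − 0.29) × 0.67 = 0.26782
Posterior odds = 0.04335 / 0.26782 ≈ 0.162.

0.162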